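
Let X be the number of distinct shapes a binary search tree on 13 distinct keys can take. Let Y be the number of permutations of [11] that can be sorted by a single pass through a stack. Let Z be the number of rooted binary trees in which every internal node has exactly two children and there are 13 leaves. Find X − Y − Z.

Rooted binary trees with 13 nodes (each child slot possibly empty) number C_13. So X = C_13 = 742900.
By Knuth's characterisation, the stack-sortable permutations of length 11 are the 231-avoiders, numbering C_11. So Y = C_11 = 58786.
A full binary tree with L leaves has L−1 internal nodes and is counted by C_{L−1}; L = 13 gives C_12. So Z = C_12 = 208012.
X − Y − Z = 742900 − 58786 − 208012 = 476102.

476102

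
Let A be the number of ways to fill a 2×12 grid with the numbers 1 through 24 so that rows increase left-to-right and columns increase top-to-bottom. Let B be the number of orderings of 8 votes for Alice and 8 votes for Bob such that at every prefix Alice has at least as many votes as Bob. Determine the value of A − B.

206582

By the hook-length formula (or a Dyck-path bijection), SYT of shape 2×12 number C_12. So A = C_12 = 208012.
Ballot sequences with n votes each where one side never trails are Dyck words, counted by C_n; here n = 8. So B = C_8 = 1430.
A − B = 208012 − 1430 = 206582.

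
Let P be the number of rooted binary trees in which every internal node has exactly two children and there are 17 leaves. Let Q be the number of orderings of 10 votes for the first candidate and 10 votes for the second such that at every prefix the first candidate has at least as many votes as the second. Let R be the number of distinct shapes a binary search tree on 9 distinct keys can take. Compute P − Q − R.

Full binary trees with 17 leaves have 17−1 = 16 internal nodes, so there are C_16 of them. So P = C_16 = 35357670.
Reading a vote for the leader as '(' and for the other as ')' turns such a sequence into a balanced string of 10 pairs, so the count is C_10. So Q = C_10 = 16796.
Binary trees (left/right distinguished) on n nodes are counted by C_n; here n = 9. So R = C_9 = 4862.
P − Q − R = 35357670 − 16796 − 4862 = 35336012.

35336012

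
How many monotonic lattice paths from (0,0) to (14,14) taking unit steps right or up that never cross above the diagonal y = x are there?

2674440

Sub-diagonal monotone paths from (0,0) to (14,14) biject with Dyck paths of semilength 14, giving C_14.
C_14 = 2674440.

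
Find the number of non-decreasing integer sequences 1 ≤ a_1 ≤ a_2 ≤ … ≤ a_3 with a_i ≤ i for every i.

5

Weakly increasing sequences with a_i ≤ i biject with Dyck paths of semilength 3, so there are C_3.
C_3 = C(6,3)/4 = 20/4 = 5.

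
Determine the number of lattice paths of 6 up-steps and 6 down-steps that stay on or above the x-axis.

A Dyck path with 6 up-steps and 6 down-steps has semilength 6, so there are C_6 of them.
C_6 = C(12,6)/7 = 924/7 = 132.

132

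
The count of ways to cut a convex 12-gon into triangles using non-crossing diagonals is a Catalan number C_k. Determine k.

10

Triangulations of a convex m-gon are counted by C_{m−2}; with m = 12 this is C_10.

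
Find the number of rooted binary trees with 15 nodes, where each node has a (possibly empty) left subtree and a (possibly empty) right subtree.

Binary trees (left/right distinguished) on n nodes are counted by C_n; here n = 15.
C_15 = C_14 · 2(2·14+1)/(14+2) = 2674440 · 58/16 = 9694845.

9694845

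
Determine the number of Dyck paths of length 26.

Paths of 13 up- and 13 down-steps that never dip below the axis are Dyck paths; their count is C_13.
C_13 = C(26,13)/14 = 10400600/14 = 742900.

742900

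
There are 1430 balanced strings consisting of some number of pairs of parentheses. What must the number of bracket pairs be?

Balanced strings of n bracket-pairs are counted by C_n. Since C_8 = 1430, the index is 8.

8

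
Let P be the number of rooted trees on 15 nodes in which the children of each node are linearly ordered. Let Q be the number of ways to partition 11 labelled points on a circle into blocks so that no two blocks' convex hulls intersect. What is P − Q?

2615654

Rooted ordered (plane) trees on m nodes have m−1 edges and are counted by C_{m−1}; m = 15 gives C_14. So P = C_14 = 2674440.
Non-crossing partitions of an n-element set are counted by C_n; here n = 11. So Q = C_11 = 58786.
P − Q = 2674440 − 58786 = 2615654.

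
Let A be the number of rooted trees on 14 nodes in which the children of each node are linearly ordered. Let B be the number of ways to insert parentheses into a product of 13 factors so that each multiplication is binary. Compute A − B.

534888

Rooted ordered (plane) trees on m nodes have m−1 edges and are counted by C_{m−1}; m = 14 gives C_13. So A = C_13 = 742900.
Ways to associate a product of 13 factors correspond to binary trees on 13 leaves, so the count is C_12. So B = C_12 = 208012.
A − B = 742900 − 208012 = 534888.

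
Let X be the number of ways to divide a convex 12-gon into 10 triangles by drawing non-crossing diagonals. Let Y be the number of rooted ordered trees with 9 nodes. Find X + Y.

A convex 12-gon is triangulated into 10 triangles, and the number of such triangulations is the Catalan number C_{12−2} = C_10. So X = C_10 = 16796.
Rooted ordered (plane) trees on m nodes have m−1 edges and are counted by C_{m−1}; m = 9 gives C_8. So Y = C_8 = 1430.
X + Y = 16796 + 1430 = 18226.

18226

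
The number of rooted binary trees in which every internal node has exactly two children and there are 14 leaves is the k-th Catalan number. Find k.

Full binary trees with 14 leaves have 14−1 = 13 internal nodes, so there are C_13 of them.

13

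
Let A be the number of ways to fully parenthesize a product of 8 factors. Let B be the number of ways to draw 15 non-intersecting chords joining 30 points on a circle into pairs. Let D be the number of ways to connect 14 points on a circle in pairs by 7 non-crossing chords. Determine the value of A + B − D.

9694845

Bracketing 8 factors into binary products is counted by C_{8−1} = C_7. So A = C_7 = 429.
Pairing 30 circle points by 15 non-crossing chords gives C_15 matchings. So B = C_15 = 9694845.
Pairing 14 circle points by 7 non-crossing chords gives C_7 matchings. So D = C_7 = 429.
A + B − D = 429 + 9694845 − 429 = 9694845.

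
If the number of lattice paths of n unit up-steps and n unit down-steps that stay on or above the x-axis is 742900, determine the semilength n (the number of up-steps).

Dyck paths of semilength n are counted by C_n. Since C_13 = 742900, the index is 13.

13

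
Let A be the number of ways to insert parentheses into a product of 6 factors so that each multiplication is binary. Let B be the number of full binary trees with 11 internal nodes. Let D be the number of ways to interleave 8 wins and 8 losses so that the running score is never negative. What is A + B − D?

Bracketing 6 factors into binary products is counted by C_{6−1} = C_5. So A = C_5 = 42.
The number of full binary trees on 11 internal nodes is the Catalan number C_11. So B = C_11 = 58786.
Ballot sequences with n votes each where one side never trails are Dyck words, counted by C_n; here n = 8. So D = C_8 = 1430.
A + B − D = 42 + 58786 − 1430 = 57398.

57398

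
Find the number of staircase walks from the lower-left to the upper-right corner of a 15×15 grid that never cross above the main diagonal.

9694845

Monotone paths in an n×n grid that stay weakly below the diagonal are counted by C_n; here n = 15.
C_15 = C(30,15)/16 = 155117520/16 = 9694845.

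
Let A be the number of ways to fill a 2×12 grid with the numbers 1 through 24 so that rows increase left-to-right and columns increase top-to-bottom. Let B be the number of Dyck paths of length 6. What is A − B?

208007

Standard Young tableaux of shape 2×n are counted by C_n; here n = 12. So A = C_12 = 208012.
Dyck paths of semilength n (length 2n) are counted by C_n; here n = 3. So B = C_3 = 5.
A − B = 208012 − 5 = 208007.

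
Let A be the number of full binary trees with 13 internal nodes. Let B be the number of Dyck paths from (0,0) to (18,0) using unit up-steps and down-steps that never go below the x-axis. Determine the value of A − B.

738038

The number of full binary trees on 13 internal nodes is the Catalan number C_13. So A = C_13 = 742900.
Dyck paths of semilength n (length 2n) are counted by C_n; here n = 9. So B = C_9 = 4862.
A − B = 742900 − 4862 = 738038.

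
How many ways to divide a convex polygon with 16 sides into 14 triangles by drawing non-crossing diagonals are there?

2674440

A convex 16-gon is triangulated into 14 triangles, and the number of such triangulations is the Catalan number C_{16−2} = C_14.
C_14 = C(28,14)/15 = 40116600/15 = 2674440.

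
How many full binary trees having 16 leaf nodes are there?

9694845

Full binary trees with 16 leaves have 16−1 = 15 internal nodes, so there are C_15 of them.
C_15 = C(30,15)/16 = 155117520/16 = 9694845.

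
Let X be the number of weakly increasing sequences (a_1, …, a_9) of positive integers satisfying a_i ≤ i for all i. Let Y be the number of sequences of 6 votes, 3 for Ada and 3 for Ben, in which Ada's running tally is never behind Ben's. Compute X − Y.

4857

Such sub-staircase sequences of length n are counted by C_n; here n = 9. So X = C_9 = 4862.
Reading a vote for the leader as '(' and for the other as ')' turns such a sequence into a balanced string of 3 pairs, so the count is C_3. So Y = C_3 = 5.
X − Y = 4862 − 5 = 4857.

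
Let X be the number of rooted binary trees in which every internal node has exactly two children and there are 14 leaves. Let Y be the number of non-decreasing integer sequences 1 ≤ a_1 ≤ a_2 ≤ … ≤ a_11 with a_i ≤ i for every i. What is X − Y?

Full binary trees with 14 leaves have 14−1 = 13 internal nodes, so there are C_13 of them. So X = C_13 = 742900.
Such sub-staircase sequences of length n are counted by C_n; here n = 11. So Y = C_11 = 58786.
X − Y = 742900 − 58786 = 684114.

684114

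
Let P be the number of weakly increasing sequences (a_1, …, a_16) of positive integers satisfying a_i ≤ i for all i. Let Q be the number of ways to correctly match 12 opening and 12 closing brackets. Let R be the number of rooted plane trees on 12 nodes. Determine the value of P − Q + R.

35208444

Weakly increasing sequences with a_i ≤ i biject with Dyck paths of semilength 16, so there are C_16. So P = C_16 = 35357670.
A balanced arrangement of 12 bracket pairs is a Dyck word of semilength 12, so the count is C_12. So Q = C_12 = 208012.
A rooted plane tree on 12 nodes has 11 edges, and such trees are counted by C_11. So R = C_11 = 58786.
P − Q + R = 35357670 − 208012 + 58786 = 35208444.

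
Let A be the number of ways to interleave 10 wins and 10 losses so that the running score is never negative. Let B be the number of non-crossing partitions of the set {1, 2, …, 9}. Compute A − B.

Reading a vote for the leader as '(' and for the other as ')' turns such a sequence into a balanced string of 10 pairs, so the count is C_10. So A = C_10 = 16796.
Non-crossing partitions of an n-element set are counted by C_n; here n = 9. So B = C_9 = 4862.
A − B = 16796 − 4862 = 11934.

11934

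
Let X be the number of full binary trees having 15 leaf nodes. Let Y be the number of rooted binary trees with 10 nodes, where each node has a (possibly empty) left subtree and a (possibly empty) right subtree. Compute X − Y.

A full binary tree with L leaves has L−1 internal nodes and is counted by C_{L−1}; L = 15 gives C_14. So X = C_14 = 2674440.
Rooted binary trees with 10 nodes (each child slot possibly empty) number C_10. So Y = C_10 = 16796.
X − Y = 2674440 − 16796 = 2657644.

2657644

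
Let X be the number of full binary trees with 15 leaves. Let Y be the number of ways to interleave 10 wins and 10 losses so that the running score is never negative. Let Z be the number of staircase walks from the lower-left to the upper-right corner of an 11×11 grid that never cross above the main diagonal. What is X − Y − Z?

2598858

A full binary tree with L leaves has L−1 internal nodes and is counted by C_{L−1}; L = 15 gives C_14. So X = C_14 = 2674440.
Ballot sequences with n votes each where one side never trails are Dyck words, counted by C_n; here n = 10. So Y = C_10 = 16796.
Monotone paths in an n×n grid that stay weakly below the diagonal are counted by C_n; here n = 11. So Z = C_11 = 58786.
X − Y − Z = 2674440 − 16796 − 58786 = 2598858.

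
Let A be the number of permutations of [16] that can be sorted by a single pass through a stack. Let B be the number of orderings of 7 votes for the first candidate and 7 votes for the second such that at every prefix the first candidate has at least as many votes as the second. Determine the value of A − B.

By Knuth's characterisation, the stack-sortable permutations of length 16 are the 231-avoiders, numbering C_16. So A = C_16 = 35357670.
Reading a vote for the leader as '(' and for the other as ')' turns such a sequence into a balanced string of 7 pairs, so the count is C_7. So B = C_7 = 429.
A − B = 35357670 − 429 = 35357241.

35357241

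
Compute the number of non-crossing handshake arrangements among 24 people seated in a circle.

208012

Non-crossing handshake pairings of 2n people are counted by C_n; 24 people gives n = 12.
C_12 = C(24,12)/13 = 2704156/13 = 208012.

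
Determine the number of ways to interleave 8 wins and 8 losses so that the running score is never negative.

1430

Reading a vote for the leader as '(' and for the other as ')' turns such a sequence into a balanced string of 8 pairs, so the count is C_8.
C_8 = C(16,8)/9 = 12870/9 = 1430.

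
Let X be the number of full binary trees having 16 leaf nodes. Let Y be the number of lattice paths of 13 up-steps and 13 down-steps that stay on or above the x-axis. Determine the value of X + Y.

Full binary trees with 16 leaves have 16−1 = 15 internal nodes, so there are C_15 of them. So X = C_15 = 9694845.
A Dyck path with 13 up-steps and 13 down-steps has semilength 13, so there are C_13 of them. So Y = C_13 = 742900.
X + Y = 9694845 + 742900 = 10437745.

10437745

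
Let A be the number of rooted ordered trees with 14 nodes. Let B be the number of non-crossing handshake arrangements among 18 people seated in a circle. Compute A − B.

Rooted ordered (plane) trees on m nodes have m−1 edges and are counted by C_{m−1}; m = 14 gives C_13. So A = C_13 = 742900.
With 18 = 2·9 people, non-crossing handshake pairings are non-crossing perfect matchings on a circle, counted by C_9. So B = C_9 = 4862.
A − B = 742900 − 4862 = 738038.

738038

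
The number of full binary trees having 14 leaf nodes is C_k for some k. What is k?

13

Full binary trees with 14 leaves have 14−1 = 13 internal nodes, so there are C_13 of them.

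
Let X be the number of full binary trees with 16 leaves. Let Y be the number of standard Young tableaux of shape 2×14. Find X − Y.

7020405

A full binary tree with L leaves has L−1 internal nodes and is counted by C_{L−1}; L = 16 gives C_15. So X = C_15 = 9694845.
By the hook-length formula (or a Dyck-path bijection), SYT of shape 2×14 number C_14. So Y = C_14 = 2674440.
X − Y = 9694845 − 2674440 = 7020405.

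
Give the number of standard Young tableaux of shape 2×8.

By the hook-length formula (or a Dyck-path bijection), SYT of shape 2×8 number C_8.
C_8 = C_7 · 2(2·7+1)/(7+2) = 429 · 30/9 = 1430.

1430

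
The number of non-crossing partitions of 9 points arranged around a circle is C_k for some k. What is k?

Non-crossing partitions of an n-element set are counted by C_n; here n = 9.

9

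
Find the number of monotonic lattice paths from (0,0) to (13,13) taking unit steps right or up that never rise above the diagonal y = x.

742900

Sub-diagonal monotone paths from (0,0) to (13,13) biject with Dyck paths of semilength 13, giving C_13.
C_13 = C(26,13)/14 = 10400600/14 = 742900.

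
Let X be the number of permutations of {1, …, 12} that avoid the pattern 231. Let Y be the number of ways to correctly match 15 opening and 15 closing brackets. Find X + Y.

Permutations of [n] avoiding any single length-3 pattern are counted by C_n; here n = 12. So X = C_12 = 208012.
Balanced strings of n pairs of brackets are counted by C_n; here n = 15. So Y = C_15 = 9694845.
X + Y = 208012 + 9694845 = 9902857.

9902857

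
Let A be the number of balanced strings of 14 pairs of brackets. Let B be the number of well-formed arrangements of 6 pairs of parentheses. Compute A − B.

A balanced arrangement of 14 bracket pairs is a Dyck word of semilength 14, so the count is C_14. So A = C_14 = 2674440.
Balanced strings of n pairs of brackets are counted by C_n; here n = 6. So B = C_6 = 132.
A − B = 2674440 − 132 = 2674308.

2674308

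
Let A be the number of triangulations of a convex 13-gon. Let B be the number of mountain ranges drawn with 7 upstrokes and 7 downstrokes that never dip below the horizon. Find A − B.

A convex 13-gon is triangulated into 11 triangles, and the number of such triangulations is the Catalan number C_{13−2} = C_11. So A = C_11 = 58786.
Dyck paths of semilength n (length 2n) are counted by C_n; here n = 7. So B = C_7 = 429.
A − B = 58786 − 429 = 58357.

58357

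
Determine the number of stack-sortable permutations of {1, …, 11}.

58786

Stack-sortable permutations are exactly the 231-avoiding ones, counted by C_n; here n = 11.
C_11 = C(22,11)/12 = 705432/12 = 58786.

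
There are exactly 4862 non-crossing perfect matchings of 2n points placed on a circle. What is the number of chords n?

Non-crossing pairings of 2n points on a circle are counted by C_n. The Catalan number equal to 4862 is C_9.

9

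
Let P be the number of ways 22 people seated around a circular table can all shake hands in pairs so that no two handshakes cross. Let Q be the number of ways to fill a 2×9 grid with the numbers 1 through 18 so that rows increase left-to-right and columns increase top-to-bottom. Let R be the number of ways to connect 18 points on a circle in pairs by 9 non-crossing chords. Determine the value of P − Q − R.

Non-crossing handshake pairings of 2n people are counted by C_n; 22 people gives n = 11. So P = C_11 = 58786.
By the hook-length formula (or a Dyck-path bijection), SYT of shape 2×9 number C_9. So Q = C_9 = 4862.
Non-crossing perfect matchings of 2n points on a circle are counted by C_n; with 18 points, n = 9. So R = C_9 = 4862.
P − Q − R = 58786 − 4862 − 4862 = 49062.

49062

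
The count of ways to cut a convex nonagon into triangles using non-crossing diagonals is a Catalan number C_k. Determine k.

7

Triangulations of a convex m-gon are counted by C_{m−2}; with m = 9 this is C_7.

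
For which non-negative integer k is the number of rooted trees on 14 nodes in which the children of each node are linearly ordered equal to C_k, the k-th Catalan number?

Rooted ordered (plane) trees on m nodes have m−1 edges and are counted by C_{m−1}; m = 14 gives C_13.

13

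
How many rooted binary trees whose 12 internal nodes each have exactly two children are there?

208012

Full binary trees with n internal nodes are counted by C_n; here n = 12.
C_12 = C(24,12)/13 = 2704156/13 = 208012.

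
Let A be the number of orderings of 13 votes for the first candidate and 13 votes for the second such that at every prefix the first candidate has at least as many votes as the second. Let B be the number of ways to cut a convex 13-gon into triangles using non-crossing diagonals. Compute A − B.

Reading a vote for the leader as '(' and for the other as ')' turns such a sequence into a balanced string of 13 pairs, so the count is C_13. So A = C_13 = 742900.
The number of triangulations of a 13-gon is the Catalan number C_11 (index = sides − 2). So B = C_11 = 58786.
A − B = 742900 − 58786 = 684114.

684114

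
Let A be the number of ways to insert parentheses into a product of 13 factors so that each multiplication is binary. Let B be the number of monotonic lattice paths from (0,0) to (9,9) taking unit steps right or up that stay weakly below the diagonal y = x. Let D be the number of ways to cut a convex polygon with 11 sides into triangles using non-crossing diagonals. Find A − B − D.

Parenthesizations of m factors correspond to full binary trees with m leaves, counted by C_{m−1}; m = 13 gives C_12. So A = C_12 = 208012.
Sub-diagonal monotone paths from (0,0) to (9,9) biject with Dyck paths of semilength 9, giving C_9. So B = C_9 = 4862.
The number of triangulations of an 11-gon is the Catalan number C_9 (index = sides − 2). So D = C_9 = 4862.
A − B − D = 208012 − 4862 − 4862 = 198288.

198288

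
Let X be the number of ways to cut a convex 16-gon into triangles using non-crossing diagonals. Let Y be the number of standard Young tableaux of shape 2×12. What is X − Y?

2466428

Triangulations of a convex m-gon are counted by C_{m−2}; with m = 16 this is C_14. So X = C_14 = 2674440.
Standard Young tableaux of shape 2×n are counted by C_n; here n = 12. So Y = C_12 = 208012.
X − Y = 2674440 − 208012 = 2466428.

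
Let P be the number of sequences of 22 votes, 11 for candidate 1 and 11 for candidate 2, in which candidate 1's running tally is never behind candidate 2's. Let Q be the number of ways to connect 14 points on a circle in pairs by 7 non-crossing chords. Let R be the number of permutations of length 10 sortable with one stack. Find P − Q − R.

41561

Reading a vote for the leader as '(' and for the other as ')' turns such a sequence into a balanced string of 11 pairs, so the count is C_11. So P = C_11 = 58786.
Pairing 14 circle points by 7 non-crossing chords gives C_7 matchings. So Q = C_7 = 429.
By Knuth's characterisation, the stack-sortable permutations of length 10 are the 231-avoiders, numbering C_10. So R = C_10 = 16796.
P − Q − R = 58786 − 429 − 16796 = 41561.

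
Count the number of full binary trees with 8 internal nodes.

1430

Full binary trees with n internal nodes are counted by C_n; here n = 8.
C_8 = C(16,8)/9 = 12870/9 = 1430.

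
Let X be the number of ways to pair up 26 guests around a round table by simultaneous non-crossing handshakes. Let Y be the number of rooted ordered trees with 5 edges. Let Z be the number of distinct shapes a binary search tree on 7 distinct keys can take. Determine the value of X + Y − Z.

With 26 = 2·13 people, non-crossing handshake pairings are non-crossing perfect matchings on a circle, counted by C_13. So X = C_13 = 742900.
Rooted ordered trees with n edges are counted by C_n; here n = 5. So Y = C_5 = 42.
Rooted binary trees with 7 nodes (each child slot possibly empty) number C_7. So Z = C_7 = 429.
X + Y − Z = 742900 + 42 − 429 = 742513.

742513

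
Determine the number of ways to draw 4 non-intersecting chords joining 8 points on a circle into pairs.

14

Non-crossing perfect matchings of 2n points on a circle are counted by C_n; with 8 points, n = 4.
C_4 = C(8,4)/5 = 70/5 = 14.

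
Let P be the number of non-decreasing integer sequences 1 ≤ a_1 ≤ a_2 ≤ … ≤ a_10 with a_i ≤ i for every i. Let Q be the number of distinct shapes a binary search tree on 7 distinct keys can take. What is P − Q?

16367

Weakly increasing sequences with a_i ≤ i biject with Dyck paths of semilength 10, so there are C_10. So P = C_10 = 16796.
Rooted binary trees with 7 nodes (each child slot possibly empty) number C_7. So Q = C_7 = 429.
P − Q = 16796 − 429 = 16367.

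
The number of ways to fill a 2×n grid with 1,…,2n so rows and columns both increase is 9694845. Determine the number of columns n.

15

Standard Young tableaux of shape 2×n are counted by C_n; 9694845 = C_15.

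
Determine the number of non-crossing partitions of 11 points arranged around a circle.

58786

The non-crossing partitions of [11] form a lattice of size C_11.
C_11 = 58786.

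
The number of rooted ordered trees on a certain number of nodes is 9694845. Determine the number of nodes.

16

Rooted ordered trees on m nodes are counted by C_{m−1}. Since C_15 = 9694845, the index is 15.
So the index is 15, and the number of nodes is 15 + 1 = 16.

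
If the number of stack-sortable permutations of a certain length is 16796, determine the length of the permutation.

10

Stack-sortable permutations of [n] are counted by C_n, and C_10 = 16796.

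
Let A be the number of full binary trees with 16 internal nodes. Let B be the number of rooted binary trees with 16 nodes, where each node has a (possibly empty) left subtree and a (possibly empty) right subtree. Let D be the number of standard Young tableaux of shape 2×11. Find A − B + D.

The number of full binary trees on 16 internal nodes is the Catalan number C_16. So A = C_16 = 35357670.
Binary trees (left/right distinguished) on n nodes are counted by C_n; here n = 16. So B = C_16 = 35357670.
Standard Young tableaux of shape 2×n are counted by C_n; here n = 11. So D = C_11 = 58786.
A − B + D = 35357670 − 35357670 + 58786 = 58786.

58786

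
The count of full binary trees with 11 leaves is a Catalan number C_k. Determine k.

10

A full binary tree with L leaves has L−1 internal nodes and is counted by C_{L−1}; L = 11 gives C_10.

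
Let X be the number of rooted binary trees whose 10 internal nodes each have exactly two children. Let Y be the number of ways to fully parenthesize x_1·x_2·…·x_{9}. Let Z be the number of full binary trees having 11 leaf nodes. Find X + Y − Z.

Full binary trees with n internal nodes are counted by C_n; here n = 10. So X = C_10 = 16796.
Parenthesizations of m factors correspond to full binary trees with m leaves, counted by C_{m−1}; m = 9 gives C_8. So Y = C_8 = 1430.
Full binary trees with 11 leaves have 11−1 = 10 internal nodes, so there are C_10 of them. So Z = C_10 = 16796.
X + Y − Z = 16796 + 1430 − 16796 = 1430.

1430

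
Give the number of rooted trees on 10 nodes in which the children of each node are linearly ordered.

A rooted plane tree on 10 nodes has 9 edges, and such trees are counted by C_9.
C_9 = C(18,9)/10 = 48620/10 = 4862.

4862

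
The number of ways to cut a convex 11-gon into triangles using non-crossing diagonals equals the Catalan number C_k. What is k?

9

Triangulations of a convex m-gon are counted by C_{m−2}; with m = 11 this is C_9.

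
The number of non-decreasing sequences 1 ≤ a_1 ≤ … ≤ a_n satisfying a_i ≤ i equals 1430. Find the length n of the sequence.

8

Such sub-staircase sequences of length n are counted by C_n, and C_8 = 1430.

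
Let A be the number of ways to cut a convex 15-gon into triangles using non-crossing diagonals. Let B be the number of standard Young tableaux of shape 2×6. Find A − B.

742768

A convex 15-gon is triangulated into 13 triangles, and the number of such triangulations is the Catalan number C_{15−2} = C_13. So A = C_13 = 742900.
Standard Young tableaux of shape 2×n are counted by C_n; here n = 6. So B = C_6 = 132.
A − B = 742900 − 132 = 742768.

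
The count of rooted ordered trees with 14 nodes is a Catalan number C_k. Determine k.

13

Rooted ordered (plane) trees on m nodes have m−1 edges and are counted by C_{m−1}; m = 14 gives C_13.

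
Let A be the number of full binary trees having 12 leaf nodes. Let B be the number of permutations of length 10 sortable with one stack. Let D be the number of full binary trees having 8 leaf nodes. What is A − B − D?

41561

Full binary trees with 12 leaves have 12−1 = 11 internal nodes, so there are C_11 of them. So A = C_11 = 58786.
Stack-sortable permutations are exactly the 231-avoiding ones, counted by C_n; here n = 10. So B = C_10 = 16796.
Full binary trees with 8 leaves have 8−1 = 7 internal nodes, so there are C_7 of them. So D = C_7 = 429.
A − B − D = 58786 − 16796 − 429 = 41561.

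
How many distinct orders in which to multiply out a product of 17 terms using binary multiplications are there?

Bracketing 17 factors into binary products is counted by C_{17−1} = C_16.
C_16 = C(32,16)/17 = 601080390/17 = 35357670.

35357670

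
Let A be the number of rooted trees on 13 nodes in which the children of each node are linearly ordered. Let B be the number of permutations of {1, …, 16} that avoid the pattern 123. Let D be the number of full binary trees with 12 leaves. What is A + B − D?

35506896

Rooted ordered (plane) trees on m nodes have m−1 edges and are counted by C_{m−1}; m = 13 gives C_12. So A = C_12 = 208012.
For any fixed pattern of length 3, the pattern-avoiding permutations of [16] number C_16. So B = C_16 = 35357670.
Full binary trees with 12 leaves have 12−1 = 11 internal nodes, so there are C_11 of them. So D = C_11 = 58786.
A + B − D = 208012 + 35357670 − 58786 = 35506896.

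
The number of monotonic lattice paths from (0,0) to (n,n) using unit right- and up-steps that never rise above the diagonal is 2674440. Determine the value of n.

14

Such diagonal-avoiding paths in an n×n grid are counted by C_n. Since C_14 = 2674440, the index is 14.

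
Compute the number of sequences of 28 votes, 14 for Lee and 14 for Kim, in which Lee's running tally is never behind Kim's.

2674440

Ballot sequences with n votes each where one side never trails are Dyck words, counted by C_n; here n = 14.
C_14 = C(28,14)/15 = 40116600/15 = 2674440.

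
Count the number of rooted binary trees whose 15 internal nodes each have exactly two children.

The number of full binary trees on 15 internal nodes is the Catalan number C_15.
C_15 = C(30,15)/16 = 155117520/16 = 9694845.

9694845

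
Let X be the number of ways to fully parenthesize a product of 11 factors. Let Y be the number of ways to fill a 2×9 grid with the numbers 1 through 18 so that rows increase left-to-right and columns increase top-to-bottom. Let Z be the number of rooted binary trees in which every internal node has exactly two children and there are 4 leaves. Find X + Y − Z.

21653

Parenthesizations of m factors correspond to full binary trees with m leaves, counted by C_{m−1}; m = 11 gives C_10. So X = C_10 = 16796.
Standard Young tableaux of shape 2×n are counted by C_n; here n = 9. So Y = C_9 = 4862.
Full binary trees with 4 leaves have 4−1 = 3 internal nodes, so there are C_3 of them. So Z = C_3 = 5.
X + Y − Z = 16796 + 4862 − 5 = 21653.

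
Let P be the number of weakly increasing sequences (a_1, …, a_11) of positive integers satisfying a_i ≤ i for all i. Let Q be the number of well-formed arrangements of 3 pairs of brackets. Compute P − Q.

58781

Weakly increasing sequences with a_i ≤ i biject with Dyck paths of semilength 11, so there are C_11. So P = C_11 = 58786.
A balanced arrangement of 3 bracket pairs is a Dyck word of semilength 3, so the count is C_3. So Q = C_3 = 5.
P − Q = 58786 − 5 = 58781.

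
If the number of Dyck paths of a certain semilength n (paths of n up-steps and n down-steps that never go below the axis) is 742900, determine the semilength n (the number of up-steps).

Dyck paths of semilength n are counted by C_n. The Catalan number equal to 742900 is C_13.

13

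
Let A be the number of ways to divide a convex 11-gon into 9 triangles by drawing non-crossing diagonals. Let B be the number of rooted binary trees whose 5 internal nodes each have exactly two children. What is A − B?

4820

Triangulations of a convex m-gon are counted by C_{m−2}; with m = 11 this is C_9. So A = C_9 = 4862.
Full binary trees with n internal nodes are counted by C_n; here n = 5. So B = C_5 = 42.
A − B = 4862 − 42 = 4820.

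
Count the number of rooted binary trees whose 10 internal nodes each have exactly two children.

16796

Full binary trees with n internal nodes are counted by C_n; here n = 10.
C_10 = C_9 · 2(2·9+1)/(9+2) = 4862 · 38/11 = 16796.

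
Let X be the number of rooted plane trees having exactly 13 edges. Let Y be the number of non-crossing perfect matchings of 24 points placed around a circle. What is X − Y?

534888

A rooted plane tree with 13 edges has 14 nodes, and the count is C_13. So X = C_13 = 742900.
Non-crossing perfect matchings of 2n points on a circle are counted by C_n; with 24 points, n = 12. So Y = C_12 = 208012.
X − Y = 742900 − 208012 = 534888.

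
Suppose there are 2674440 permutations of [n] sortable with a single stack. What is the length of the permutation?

Stack-sortable permutations of [n] are counted by C_n; 2674440 = C_14.

14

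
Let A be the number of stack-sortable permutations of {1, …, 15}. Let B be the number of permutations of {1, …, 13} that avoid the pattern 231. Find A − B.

8951945

By Knuth's characterisation, the stack-sortable permutations of length 15 are the 231-avoiders, numbering C_15. So A = C_15 = 9694845.
Permutations of [n] avoiding any single length-3 pattern are counted by C_n; here n = 13. So B = C_13 = 742900.
A − B = 9694845 − 742900 = 8951945.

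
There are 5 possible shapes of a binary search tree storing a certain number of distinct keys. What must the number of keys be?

3

Binary search tree shapes on n keys are counted by C_n. The Catalan number equal to 5 is C_3.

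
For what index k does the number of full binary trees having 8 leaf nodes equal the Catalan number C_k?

Full binary trees with 8 leaves have 8−1 = 7 internal nodes, so there are C_7 of them.

7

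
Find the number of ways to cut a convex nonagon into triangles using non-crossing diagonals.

429

The number of triangulations of a 9-gon is the Catalan number C_7 (index = sides − 2).
C_7 = C(14,7)/8 = 3432/8 = 429.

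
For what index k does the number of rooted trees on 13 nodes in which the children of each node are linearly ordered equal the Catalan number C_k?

12

A rooted plane tree on 13 nodes has 12 edges, and such trees are counted by C_12.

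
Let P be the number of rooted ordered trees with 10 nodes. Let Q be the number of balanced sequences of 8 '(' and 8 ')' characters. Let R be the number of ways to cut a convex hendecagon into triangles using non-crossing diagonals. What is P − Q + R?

8294

A rooted plane tree on 10 nodes has 9 edges, and such trees are counted by C_9. So P = C_9 = 4862.
Balanced strings of n pairs of brackets are counted by C_n; here n = 8. So Q = C_8 = 1430.
Triangulations of a convex m-gon are counted by C_{m−2}; with m = 11 this is C_9. So R = C_9 = 4862.
P − Q + R = 4862 − 1430 + 4862 = 8294.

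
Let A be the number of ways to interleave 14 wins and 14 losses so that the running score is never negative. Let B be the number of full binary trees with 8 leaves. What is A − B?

Reading a vote for the leader as '(' and for the other as ')' turns such a sequence into a balanced string of 14 pairs, so the count is C_14. So A = C_14 = 2674440.
Full binary trees with 8 leaves have 8−1 = 7 internal nodes, so there are C_7 of them. So B = C_7 = 429.
A − B = 2674440 − 429 = 2674011.

2674011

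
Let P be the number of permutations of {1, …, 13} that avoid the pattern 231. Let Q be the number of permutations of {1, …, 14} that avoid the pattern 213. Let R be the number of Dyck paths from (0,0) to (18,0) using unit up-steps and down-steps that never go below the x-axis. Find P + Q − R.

3412478

Permutations of [n] avoiding any single length-3 pattern are counted by C_n; here n = 13. So P = C_13 = 742900.
For any fixed pattern of length 3, the pattern-avoiding permutations of [14] number C_14. So Q = C_14 = 2674440.
A Dyck path with 9 up-steps and 9 down-steps has semilength 9, so there are C_9 of them. So R = C_9 = 4862.
P + Q − R = 742900 + 2674440 − 4862 = 3412478.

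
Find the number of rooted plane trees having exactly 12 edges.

208012

A rooted plane tree with 12 edges has 13 nodes, and the count is C_12.
C_12 = C(24,12)/13 = 2704156/13 = 208012.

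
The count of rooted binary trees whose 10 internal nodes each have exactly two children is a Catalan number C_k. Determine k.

10

The number of full binary trees on 10 internal nodes is the Catalan number C_10.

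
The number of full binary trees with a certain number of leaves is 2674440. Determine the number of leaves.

Full binary trees with L leaves are counted by C_{L−1}. Since C_14 = 2674440, the index is 14.
So the index is 14, and the number of leaves is 14 + 1 = 15.

15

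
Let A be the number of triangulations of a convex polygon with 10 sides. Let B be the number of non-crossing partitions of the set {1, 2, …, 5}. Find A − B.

A convex 10-gon is triangulated into 8 triangles, and the number of such triangulations is the Catalan number C_{10−2} = C_8. So A = C_8 = 1430.
The non-crossing partitions of [5] form a lattice of size C_5. So B = C_5 = 42.
A − B = 1430 − 42 = 1388.

1388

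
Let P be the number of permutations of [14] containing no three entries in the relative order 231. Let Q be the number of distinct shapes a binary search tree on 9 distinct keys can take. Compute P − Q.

Permutations of [n] avoiding any single length-3 pattern are counted by C_n; here n = 14. So P = C_14 = 2674440.
Rooted binary trees with 9 nodes (each child slot possibly empty) number C_9. So Q = C_9 = 4862.
P − Q = 2674440 − 4862 = 2669578.

2669578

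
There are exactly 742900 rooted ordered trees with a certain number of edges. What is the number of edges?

13

Rooted ordered trees with n edges are counted by C_n. The Catalan number equal to 742900 is C_13.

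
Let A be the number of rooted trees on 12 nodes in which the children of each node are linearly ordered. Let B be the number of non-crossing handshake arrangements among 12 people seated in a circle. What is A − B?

58654

A rooted plane tree on 12 nodes has 11 edges, and such trees are counted by C_11. So A = C_11 = 58786.
Non-crossing handshake pairings of 2n people are counted by C_n; 12 people gives n = 6. So B = C_6 = 132.
A − B = 58786 − 132 = 58654.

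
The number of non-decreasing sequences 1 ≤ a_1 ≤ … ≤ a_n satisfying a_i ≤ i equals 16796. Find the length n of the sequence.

Such sub-staircase sequences of length n are counted by C_n, and C_10 = 16796.

10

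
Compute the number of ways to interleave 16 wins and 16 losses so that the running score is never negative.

35357670

Ballot sequences with n votes each where one side never trails are Dyck words, counted by C_n; here n = 16.
C_16 = C(32,16)/17 = 601080390/17 = 35357670.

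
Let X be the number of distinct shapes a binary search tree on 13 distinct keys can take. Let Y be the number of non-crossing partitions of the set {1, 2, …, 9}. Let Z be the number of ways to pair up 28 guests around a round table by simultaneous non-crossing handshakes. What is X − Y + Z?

Rooted binary trees with 13 nodes (each child slot possibly empty) number C_13. So X = C_13 = 742900.
The non-crossing partitions of [9] form a lattice of size C_9. So Y = C_9 = 4862.
With 28 = 2·14 people, non-crossing handshake pairings are non-crossing perfect matchings on a circle, counted by C_14. So Z = C_14 = 2674440.
X − Y + Z = 742900 − 4862 + 2674440 = 3412478.

3412478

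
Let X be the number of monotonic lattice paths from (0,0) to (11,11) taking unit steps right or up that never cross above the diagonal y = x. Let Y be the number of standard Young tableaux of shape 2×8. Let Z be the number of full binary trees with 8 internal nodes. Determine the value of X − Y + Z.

58786

Sub-diagonal monotone paths from (0,0) to (11,11) biject with Dyck paths of semilength 11, giving C_11. So X = C_11 = 58786.
Standard Young tableaux of shape 2×n are counted by C_n; here n = 8. So Y = C_8 = 1430.
The number of full binary trees on 8 internal nodes is the Catalan number C_8. So Z = C_8 = 1430.
X − Y + Z = 58786 − 1430 + 1430 = 58786.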